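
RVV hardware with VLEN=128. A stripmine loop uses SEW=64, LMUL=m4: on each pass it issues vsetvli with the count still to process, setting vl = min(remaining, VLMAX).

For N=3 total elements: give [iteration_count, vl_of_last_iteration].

VLMAX = VLEN×LMUL/SEW = 128×4/64 = 8
iterations = ceil(3/8) = 1; final-pass vl = 3

[iterations, last_vl] = [1, 3]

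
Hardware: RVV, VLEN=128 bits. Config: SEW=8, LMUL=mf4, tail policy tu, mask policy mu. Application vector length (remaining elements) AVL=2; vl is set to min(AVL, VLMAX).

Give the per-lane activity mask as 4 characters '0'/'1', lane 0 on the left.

predicate = 1100

VLMAX = (128 × 1/4) / 8 = 4 lanes
vl = min(AVL, VLMAX) = min(2, 4) = 2
bits (lane 0 leftmost): 1100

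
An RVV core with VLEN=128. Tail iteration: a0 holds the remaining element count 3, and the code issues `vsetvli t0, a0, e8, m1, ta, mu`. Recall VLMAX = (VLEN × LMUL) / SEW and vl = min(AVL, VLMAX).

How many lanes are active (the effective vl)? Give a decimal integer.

VLMAX = VLEN×LMUL/SEW = 128×1/8 = 16
AVL=3 ≤ VLMAX=16, so vl = 3

vl = 3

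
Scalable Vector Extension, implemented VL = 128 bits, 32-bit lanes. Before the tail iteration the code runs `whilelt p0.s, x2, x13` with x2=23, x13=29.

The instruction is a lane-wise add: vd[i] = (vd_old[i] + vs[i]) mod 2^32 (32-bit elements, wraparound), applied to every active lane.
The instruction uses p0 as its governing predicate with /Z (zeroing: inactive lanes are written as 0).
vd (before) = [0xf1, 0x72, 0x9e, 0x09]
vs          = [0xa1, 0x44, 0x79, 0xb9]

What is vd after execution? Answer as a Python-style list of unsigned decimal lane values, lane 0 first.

128-bit reg / 32-bit elem → 4 lanes
whilelt: lane j active iff 23+j < 29 → j < 6 → 4 active
  i=0: add(0xf1,0xa1) → 402
  i=1: add(0x72,0x44) → 182
  i=2: add(0x9e,0x79) → 279
  i=3: add(0x09,0xb9) → 194

vd = [402, 182, 279, 194]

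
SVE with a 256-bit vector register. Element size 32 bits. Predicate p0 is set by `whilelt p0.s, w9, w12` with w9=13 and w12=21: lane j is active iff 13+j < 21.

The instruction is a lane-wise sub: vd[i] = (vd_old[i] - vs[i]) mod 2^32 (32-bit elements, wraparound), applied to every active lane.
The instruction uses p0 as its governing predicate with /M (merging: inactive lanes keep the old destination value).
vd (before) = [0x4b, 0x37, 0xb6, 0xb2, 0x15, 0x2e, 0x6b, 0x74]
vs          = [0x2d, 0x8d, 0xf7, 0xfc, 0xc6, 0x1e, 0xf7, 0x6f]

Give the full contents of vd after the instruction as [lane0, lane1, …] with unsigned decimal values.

vd = [30, 4294967210, 4294967231, 4294967222, 4294967119, 16, 4294967156, 5]

register lanes = 256/32 = 8
whilelt: lane j active iff 13+j < 21 → j < 8 → 8 active
  i=0: sub(0x4b,0x2d) → 30
  i=1: sub(0x37,0x8d) → 4294967210
  i=2: sub(0xb6,0xf7) → 4294967231
  i=3: sub(0xb2,0xfc) → 4294967222
  i=4: sub(0x15,0xc6) → 4294967119
  i=5: sub(0x2e,0x1e) → 16
  i=6: sub(0x6b,0xf7) → 4294967156
  i=7: sub(0x74,0x6f) → 5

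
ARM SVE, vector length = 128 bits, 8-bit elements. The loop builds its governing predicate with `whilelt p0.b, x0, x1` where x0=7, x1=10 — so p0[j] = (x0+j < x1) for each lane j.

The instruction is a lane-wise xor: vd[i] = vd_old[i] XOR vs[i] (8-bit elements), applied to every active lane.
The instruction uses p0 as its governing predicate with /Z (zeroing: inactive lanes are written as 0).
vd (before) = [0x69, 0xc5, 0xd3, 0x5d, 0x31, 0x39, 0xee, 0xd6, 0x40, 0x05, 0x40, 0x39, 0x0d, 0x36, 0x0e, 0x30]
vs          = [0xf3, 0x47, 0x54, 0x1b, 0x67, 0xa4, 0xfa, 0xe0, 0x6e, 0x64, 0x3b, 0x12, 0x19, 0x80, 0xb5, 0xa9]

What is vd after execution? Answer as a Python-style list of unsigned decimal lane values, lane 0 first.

128-bit reg / 8-bit elem → 16 lanes
whilelt: lane j active iff 7+j < 10 → j < 3 → 3 active
  i=0: xor(0x69,0xf3) → 154
  i=1: xor(0xc5,0x47) → 130
  i=2: xor(0xd3,0x54) → 135
  i=3: tail/zero → 0
  i=4: tail/zero → 0
  i=5: tail/zero → 0
  i=6: tail/zero → 0
  i=7: tail/zero → 0
  i=8: tail/zero → 0
  i=9: tail/zero → 0
  i=10: tail/zero → 0
  i=11: tail/zero → 0
  i=12: tail/zero → 0
  i=13: tail/zero → 0
  i=14: tail/zero → 0
  i=15: tail/zero → 0

vd = [154, 130, 135, 0, 0, 0, 0, 0, 0, 0, 0, 0, 0, 0, 0, 0]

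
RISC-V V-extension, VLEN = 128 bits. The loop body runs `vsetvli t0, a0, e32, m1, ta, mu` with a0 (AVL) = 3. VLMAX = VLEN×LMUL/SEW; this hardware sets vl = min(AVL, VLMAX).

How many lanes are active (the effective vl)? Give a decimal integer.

vl = 3

VLMAX = VLEN×LMUL/SEW = 128×1/32 = 4
AVL=3 ≤ VLMAX=4, so vl = 3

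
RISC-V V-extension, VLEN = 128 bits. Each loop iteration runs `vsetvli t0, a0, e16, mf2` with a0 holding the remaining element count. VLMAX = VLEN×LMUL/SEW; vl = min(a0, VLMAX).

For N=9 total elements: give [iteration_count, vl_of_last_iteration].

[iterations, last_vl] = [3, 1]

VLMAX = VLEN×LMUL/SEW = 128×1/2/16 = 4
9 elements at 4/iter → 3 passes, remainder 1 on the last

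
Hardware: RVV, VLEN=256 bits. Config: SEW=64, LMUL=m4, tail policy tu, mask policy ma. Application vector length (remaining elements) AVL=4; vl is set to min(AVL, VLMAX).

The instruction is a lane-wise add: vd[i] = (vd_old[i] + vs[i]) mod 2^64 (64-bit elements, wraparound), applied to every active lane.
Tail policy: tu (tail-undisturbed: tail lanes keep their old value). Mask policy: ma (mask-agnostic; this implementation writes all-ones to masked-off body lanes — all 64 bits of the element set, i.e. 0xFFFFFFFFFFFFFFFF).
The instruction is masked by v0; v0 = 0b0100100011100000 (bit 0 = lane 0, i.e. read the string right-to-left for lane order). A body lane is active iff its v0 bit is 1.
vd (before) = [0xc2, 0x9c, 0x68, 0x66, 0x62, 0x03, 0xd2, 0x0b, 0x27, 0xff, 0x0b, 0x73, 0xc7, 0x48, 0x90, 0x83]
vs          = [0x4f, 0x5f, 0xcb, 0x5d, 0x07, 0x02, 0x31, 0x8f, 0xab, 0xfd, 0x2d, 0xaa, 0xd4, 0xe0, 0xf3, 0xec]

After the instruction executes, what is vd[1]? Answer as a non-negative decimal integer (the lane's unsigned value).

lanes per group: 256·4/64 = 16
vl = min(AVL, VLMAX) = min(4, 16) = 4
[0] mask-off/ones = 0xffffffffffffffff
[1] mask-off/ones = 0xffffffffffffffff
[2] mask-off/ones = 0xffffffffffffffff
[3] mask-off/ones = 0xffffffffffffffff
[4] tail/keep = 0x62
[5] tail/keep = 0x03
[6] tail/keep = 0xd2
[7] tail/keep = 0x0b
[8] tail/keep = 0x27
[9] tail/keep = 0xff
[10] tail/keep = 0x0b
[11] tail/keep = 0x73
[12] tail/keep = 0xc7
[13] tail/keep = 0x48
[14] tail/keep = 0x90
[15] tail/keep = 0x83

vd[1] = 18446744073709551615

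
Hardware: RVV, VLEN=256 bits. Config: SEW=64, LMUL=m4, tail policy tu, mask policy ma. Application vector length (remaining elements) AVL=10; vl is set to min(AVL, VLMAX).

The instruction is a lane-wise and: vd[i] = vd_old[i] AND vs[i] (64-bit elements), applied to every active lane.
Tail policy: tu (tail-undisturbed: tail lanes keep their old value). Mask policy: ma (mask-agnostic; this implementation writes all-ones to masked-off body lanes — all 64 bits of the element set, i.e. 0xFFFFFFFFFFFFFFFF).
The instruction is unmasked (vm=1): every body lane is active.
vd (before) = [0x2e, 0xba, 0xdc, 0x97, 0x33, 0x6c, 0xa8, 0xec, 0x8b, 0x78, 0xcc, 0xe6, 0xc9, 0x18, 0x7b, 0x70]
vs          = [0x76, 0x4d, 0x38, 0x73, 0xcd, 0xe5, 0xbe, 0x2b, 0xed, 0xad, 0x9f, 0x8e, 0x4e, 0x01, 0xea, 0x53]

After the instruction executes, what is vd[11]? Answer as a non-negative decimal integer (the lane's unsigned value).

VLMAX = VLEN×LMUL/SEW = 256×4/64 = 16
AVL=10 ≤ VLMAX=16, so vl = 10
[0] and(0x2e,0x76) = 0x26
[1] and(0xba,0x4d) = 0x08
[2] and(0xdc,0x38) = 0x18
[3] and(0x97,0x73) = 0x13
[4] and(0x33,0xcd) = 0x01
[5] and(0x6c,0xe5) = 0x64
[6] and(0xa8,0xbe) = 0xa8
[7] and(0xec,0x2b) = 0x28
[8] and(0x8b,0xed) = 0x89
[9] and(0x78,0xad) = 0x28
[10] tail/keep = 0xcc
[11] tail/keep = 0xe6
[12] tail/keep = 0xc9
[13] tail/keep = 0x18
[14] tail/keep = 0x7b
[15] tail/keep = 0x70

vd[11] = 230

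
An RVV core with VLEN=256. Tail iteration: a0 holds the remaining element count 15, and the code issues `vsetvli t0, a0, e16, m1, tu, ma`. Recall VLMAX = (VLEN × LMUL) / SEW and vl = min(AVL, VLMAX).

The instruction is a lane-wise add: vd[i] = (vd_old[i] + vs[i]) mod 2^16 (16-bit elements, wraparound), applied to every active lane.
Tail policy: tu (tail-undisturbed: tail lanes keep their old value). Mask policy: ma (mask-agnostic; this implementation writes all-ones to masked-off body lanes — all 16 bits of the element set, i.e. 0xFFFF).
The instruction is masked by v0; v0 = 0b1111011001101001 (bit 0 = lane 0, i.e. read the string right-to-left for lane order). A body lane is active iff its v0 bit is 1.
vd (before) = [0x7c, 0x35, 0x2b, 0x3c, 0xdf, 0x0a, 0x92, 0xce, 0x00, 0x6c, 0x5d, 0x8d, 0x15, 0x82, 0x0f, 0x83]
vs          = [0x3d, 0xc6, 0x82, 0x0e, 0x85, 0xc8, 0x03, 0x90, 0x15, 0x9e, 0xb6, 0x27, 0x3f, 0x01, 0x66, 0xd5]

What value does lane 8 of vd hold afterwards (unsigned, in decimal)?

VLMAX = (256 × 1) / 16 = 16 lanes
vl ← min(15, 16) = 15
[0] add(0x7c,0x3d) = 0xb9
[1] mask-off/ones = 0xffff
[2] mask-off/ones = 0xffff
[3] add(0x3c,0x0e) = 0x4a
[4] mask-off/ones = 0xffff
[5] add(0x0a,0xc8) = 0xd2
[6] add(0x92,0x03) = 0x95
[7] mask-off/ones = 0xffff
[8] mask-off/ones = 0xffff
[9] add(0x6c,0x9e) = 0x10a
[10] add(0x5d,0xb6) = 0x113
[11] mask-off/ones = 0xffff
[12] add(0x15,0x3f) = 0x54
[13] add(0x82,0x01) = 0x83
[14] add(0x0f,0x66) = 0x75
[15] tail/keep = 0x83

vd[8] = 65535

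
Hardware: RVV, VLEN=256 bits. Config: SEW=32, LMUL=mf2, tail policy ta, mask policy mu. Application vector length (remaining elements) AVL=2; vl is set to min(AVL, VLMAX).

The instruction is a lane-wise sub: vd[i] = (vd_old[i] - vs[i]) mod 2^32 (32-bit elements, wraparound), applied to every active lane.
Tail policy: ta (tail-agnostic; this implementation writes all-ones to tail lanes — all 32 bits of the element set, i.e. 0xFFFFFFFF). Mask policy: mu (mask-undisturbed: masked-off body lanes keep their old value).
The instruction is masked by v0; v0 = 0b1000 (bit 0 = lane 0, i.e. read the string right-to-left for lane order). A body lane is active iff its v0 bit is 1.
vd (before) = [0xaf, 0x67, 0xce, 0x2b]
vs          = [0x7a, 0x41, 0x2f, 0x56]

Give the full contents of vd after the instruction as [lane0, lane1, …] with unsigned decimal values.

vd = [175, 103, 4294967295, 4294967295]

VLMAX = VLEN×LMUL/SEW = 256×1/2/32 = 4
vl ← min(2, 4) = 2
[0] mask-off/keep = 0xaf
[1] mask-off/keep = 0x67
[2] tail/ones = 0xffffffff
[3] tail/ones = 0xffffffff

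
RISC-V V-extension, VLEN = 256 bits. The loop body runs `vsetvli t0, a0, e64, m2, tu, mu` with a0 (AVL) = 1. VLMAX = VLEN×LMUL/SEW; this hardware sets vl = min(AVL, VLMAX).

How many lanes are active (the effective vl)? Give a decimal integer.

VLMAX = VLEN×LMUL/SEW = 256×2/64 = 8
AVL=1 ≤ VLMAX=8, so vl = 1

vl = 1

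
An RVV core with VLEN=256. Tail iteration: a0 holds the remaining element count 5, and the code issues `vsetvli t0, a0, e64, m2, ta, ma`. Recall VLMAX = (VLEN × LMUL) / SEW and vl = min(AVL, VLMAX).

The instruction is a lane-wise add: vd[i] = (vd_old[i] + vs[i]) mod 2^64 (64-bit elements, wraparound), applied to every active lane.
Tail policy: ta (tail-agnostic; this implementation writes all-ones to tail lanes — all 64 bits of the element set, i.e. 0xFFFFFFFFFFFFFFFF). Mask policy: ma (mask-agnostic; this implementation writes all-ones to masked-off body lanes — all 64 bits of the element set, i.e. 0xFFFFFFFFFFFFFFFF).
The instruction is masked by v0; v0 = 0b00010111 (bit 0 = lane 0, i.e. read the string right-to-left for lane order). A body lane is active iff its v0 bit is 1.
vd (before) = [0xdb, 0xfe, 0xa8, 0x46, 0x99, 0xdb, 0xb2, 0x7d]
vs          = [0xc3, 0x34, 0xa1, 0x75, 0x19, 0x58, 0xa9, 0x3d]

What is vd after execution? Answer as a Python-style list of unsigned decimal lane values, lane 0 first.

vd = [414, 306, 329, 18446744073709551615, 178, 18446744073709551615, 18446744073709551615, 18446744073709551615]

lanes per group: 256·2/64 = 8
vl = min(AVL, VLMAX) = min(5, 8) = 5
vd[0] add(0xdb,0xc3) -> 0x19e
vd[1] add(0xfe,0x34) -> 0x132
vd[2] add(0xa8,0xa1) -> 0x149
vd[3] mask-off/ones -> 0xffffffffffffffff
vd[4] add(0x99,0x19) -> 0xb2
vd[5] tail/ones -> 0xffffffffffffffff
vd[6] tail/ones -> 0xffffffffffffffff
vd[7] tail/ones -> 0xffffffffffffffff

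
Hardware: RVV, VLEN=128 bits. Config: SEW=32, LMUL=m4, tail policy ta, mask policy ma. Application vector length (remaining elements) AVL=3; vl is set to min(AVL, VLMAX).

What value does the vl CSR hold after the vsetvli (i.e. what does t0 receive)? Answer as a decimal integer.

vl = 3

lanes per group: 128·4/32 = 16
vl ← min(3, 16) = 3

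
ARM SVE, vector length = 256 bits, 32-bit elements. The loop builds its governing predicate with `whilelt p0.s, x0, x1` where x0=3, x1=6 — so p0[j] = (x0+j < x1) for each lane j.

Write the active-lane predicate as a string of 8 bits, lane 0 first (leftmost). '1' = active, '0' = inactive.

predicate = 11100000

256-bit reg / 32-bit elem → 8 lanes
whilelt: lane j active iff 3+j < 6 → j < 3 → 3 active
bits (lane 0 leftmost): 11100000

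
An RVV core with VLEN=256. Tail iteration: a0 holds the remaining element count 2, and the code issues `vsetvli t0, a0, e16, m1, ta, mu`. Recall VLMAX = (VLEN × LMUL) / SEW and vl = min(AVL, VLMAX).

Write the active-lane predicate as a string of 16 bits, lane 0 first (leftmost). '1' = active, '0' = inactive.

lanes per group: 256·1/16 = 16
vl ← min(2, 16) = 2
bits (lane 0 leftmost): 1100000000000000

predicate = 1100000000000000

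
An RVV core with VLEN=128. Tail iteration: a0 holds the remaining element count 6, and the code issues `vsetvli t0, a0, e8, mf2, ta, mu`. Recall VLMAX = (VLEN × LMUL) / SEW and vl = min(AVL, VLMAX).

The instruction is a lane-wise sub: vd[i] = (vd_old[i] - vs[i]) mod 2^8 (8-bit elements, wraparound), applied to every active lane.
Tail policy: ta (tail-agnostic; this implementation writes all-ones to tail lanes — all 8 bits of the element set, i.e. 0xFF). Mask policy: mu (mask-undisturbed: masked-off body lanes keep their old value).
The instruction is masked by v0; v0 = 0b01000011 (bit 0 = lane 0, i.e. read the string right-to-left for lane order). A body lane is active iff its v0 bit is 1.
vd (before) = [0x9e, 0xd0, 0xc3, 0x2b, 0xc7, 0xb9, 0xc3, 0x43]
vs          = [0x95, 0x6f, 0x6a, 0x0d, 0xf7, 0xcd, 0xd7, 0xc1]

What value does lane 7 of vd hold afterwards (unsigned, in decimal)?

vd[7] = 255

VLMAX = VLEN×LMUL/SEW = 128×1/2/8 = 8
vl = min(AVL, VLMAX) = min(6, 8) = 6
  i=0: sub(0x9e,0x95) → 9
  i=1: sub(0xd0,0x6f) → 97
  i=2: mask-off/keep → 195
  i=3: mask-off/keep → 43
  i=4: mask-off/keep → 199
  i=5: mask-off/keep → 185
  i=6: tail/ones → 255
  i=7: tail/ones → 255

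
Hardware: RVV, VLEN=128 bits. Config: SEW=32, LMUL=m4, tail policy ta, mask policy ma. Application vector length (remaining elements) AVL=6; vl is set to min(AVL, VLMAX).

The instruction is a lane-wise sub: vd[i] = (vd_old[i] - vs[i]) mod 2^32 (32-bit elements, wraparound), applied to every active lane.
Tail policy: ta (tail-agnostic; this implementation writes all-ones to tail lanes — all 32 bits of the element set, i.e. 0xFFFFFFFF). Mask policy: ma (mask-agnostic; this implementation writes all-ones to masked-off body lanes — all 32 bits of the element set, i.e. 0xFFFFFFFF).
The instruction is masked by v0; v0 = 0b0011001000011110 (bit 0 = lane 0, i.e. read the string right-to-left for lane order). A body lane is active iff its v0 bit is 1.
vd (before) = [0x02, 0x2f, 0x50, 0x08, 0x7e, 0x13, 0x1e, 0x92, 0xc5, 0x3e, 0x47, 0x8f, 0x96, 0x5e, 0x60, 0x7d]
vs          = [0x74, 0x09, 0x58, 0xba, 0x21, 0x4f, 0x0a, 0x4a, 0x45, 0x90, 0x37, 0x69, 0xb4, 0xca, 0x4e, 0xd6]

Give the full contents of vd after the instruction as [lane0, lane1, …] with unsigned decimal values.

vd = [4294967295, 38, 4294967288, 4294967118, 93, 4294967295, 4294967295, 4294967295, 4294967295, 4294967295, 4294967295, 4294967295, 4294967295, 4294967295, 4294967295, 4294967295]

VLMAX = (128 × 4) / 32 = 16 lanes
vl = min(AVL, VLMAX) = min(6, 16) = 6
[0] mask-off/ones = 0xffffffff
[1] sub(0x2f,0x09) = 0x26
[2] sub(0x50,0x58) = 0xfffffff8
[3] sub(0x08,0xba) = 0xffffff4e
[4] sub(0x7e,0x21) = 0x5d
[5] mask-off/ones = 0xffffffff
[6] tail/ones = 0xffffffff
[7] tail/ones = 0xffffffff
[8] tail/ones = 0xffffffff
[9] tail/ones = 0xffffffff
[10] tail/ones = 0xffffffff
[11] tail/ones = 0xffffffff
[12] tail/ones = 0xffffffff
[13] tail/ones = 0xffffffff
[14] tail/ones = 0xffffffff
[15] tail/ones = 0xffffffff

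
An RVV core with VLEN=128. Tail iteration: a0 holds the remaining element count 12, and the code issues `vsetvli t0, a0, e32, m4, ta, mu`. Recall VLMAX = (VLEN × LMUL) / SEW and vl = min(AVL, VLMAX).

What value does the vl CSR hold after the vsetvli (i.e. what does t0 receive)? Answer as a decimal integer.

lanes per group: 128·4/32 = 16
vl = min(AVL, VLMAX) = min(12, 16) = 12

vl = 12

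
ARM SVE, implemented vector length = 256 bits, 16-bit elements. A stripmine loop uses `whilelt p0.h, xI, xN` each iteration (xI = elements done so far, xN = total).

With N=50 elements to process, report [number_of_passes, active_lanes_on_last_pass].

256-bit reg / 16-bit elem → 16 lanes
iterations = ceil(50/16) = 4; final-pass vl = 2

[iterations, last_vl] = [4, 2]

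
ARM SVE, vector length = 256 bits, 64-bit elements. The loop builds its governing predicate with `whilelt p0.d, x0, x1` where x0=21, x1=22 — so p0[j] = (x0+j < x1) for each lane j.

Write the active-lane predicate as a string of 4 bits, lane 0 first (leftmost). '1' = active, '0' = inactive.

predicate = 1000

register lanes = 256/64 = 4
whilelt: lane j active iff 21+j < 22 → j < 1 → 1 active
bits (lane 0 leftmost): 1000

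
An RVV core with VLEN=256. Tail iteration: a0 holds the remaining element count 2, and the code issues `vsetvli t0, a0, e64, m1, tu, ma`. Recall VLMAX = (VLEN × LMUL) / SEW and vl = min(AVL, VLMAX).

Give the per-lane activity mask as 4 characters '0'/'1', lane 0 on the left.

lanes per group: 256·1/64 = 4
vl ← min(2, 4) = 2
bits (lane 0 leftmost): 1100

predicate = 1100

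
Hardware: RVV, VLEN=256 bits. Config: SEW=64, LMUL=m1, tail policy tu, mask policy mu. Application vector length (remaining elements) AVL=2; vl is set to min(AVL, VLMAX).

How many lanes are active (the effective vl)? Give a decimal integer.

vl = 2

VLMAX = VLEN×LMUL/SEW = 256×1/64 = 4
AVL=2 ≤ VLMAX=4, so vl = 2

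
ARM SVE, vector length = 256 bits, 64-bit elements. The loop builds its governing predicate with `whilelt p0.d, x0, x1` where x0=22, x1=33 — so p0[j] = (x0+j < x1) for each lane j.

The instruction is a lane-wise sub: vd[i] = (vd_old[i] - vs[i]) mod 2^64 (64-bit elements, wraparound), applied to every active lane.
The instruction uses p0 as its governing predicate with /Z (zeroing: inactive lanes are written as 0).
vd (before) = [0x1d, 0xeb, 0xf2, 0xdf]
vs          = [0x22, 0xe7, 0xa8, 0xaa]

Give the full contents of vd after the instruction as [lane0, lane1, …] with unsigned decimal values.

register lanes = 256/64 = 4
whilelt: lane j active iff 22+j < 33 → j < 11 → 4 active
  i=0: sub(0x1d,0x22) → 18446744073709551611
  i=1: sub(0xeb,0xe7) → 4
  i=2: sub(0xf2,0xa8) → 74
  i=3: sub(0xdf,0xaa) → 53

vd = [18446744073709551611, 4, 74, 53]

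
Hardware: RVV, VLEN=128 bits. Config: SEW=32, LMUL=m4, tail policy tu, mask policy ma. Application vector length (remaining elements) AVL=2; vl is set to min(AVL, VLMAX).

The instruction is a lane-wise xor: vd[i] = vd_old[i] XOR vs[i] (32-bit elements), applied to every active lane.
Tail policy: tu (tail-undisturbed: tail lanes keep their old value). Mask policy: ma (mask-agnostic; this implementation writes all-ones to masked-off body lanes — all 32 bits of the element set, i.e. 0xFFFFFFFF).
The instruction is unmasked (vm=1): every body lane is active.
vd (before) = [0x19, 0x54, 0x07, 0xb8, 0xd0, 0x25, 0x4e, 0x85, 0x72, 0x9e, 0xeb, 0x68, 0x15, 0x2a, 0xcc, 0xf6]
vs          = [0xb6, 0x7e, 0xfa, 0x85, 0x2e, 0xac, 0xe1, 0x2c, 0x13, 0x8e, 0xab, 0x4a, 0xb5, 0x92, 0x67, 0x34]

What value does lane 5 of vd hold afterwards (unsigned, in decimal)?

VLMAX = VLEN×LMUL/SEW = 128×4/32 = 16
AVL=2 ≤ VLMAX=16, so vl = 2
vd[0] xor(0x19,0xb6) -> 0xaf
vd[1] xor(0x54,0x7e) -> 0x2a
vd[2] tail/keep -> 0x07
vd[3] tail/keep -> 0xb8
vd[4] tail/keep -> 0xd0
vd[5] tail/keep -> 0x25
vd[6] tail/keep -> 0x4e
vd[7] tail/keep -> 0x85
vd[8] tail/keep -> 0x72
vd[9] tail/keep -> 0x9e
vd[10] tail/keep -> 0xeb
vd[11] tail/keep -> 0x68
vd[12] tail/keep -> 0x15
vd[13] tail/keep -> 0x2a
vd[14] tail/keep -> 0xcc
vd[15] tail/keep -> 0xf6

vd[5] = 37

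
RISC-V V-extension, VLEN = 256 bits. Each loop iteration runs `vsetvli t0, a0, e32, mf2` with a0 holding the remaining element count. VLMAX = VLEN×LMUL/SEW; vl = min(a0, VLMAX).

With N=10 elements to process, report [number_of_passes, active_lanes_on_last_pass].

VLMAX = VLEN×LMUL/SEW = 256×1/2/32 = 4
iterations = ceil(10/4) = 3; final-pass vl = 2

[iterations, last_vl] = [3, 2]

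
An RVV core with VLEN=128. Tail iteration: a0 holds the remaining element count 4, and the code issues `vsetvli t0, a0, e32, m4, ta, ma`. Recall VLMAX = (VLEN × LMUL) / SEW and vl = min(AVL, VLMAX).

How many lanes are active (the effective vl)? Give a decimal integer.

vl = 4

VLMAX = (128 × 4) / 32 = 16 lanes
vl = min(AVL, VLMAX) = min(4, 16) = 4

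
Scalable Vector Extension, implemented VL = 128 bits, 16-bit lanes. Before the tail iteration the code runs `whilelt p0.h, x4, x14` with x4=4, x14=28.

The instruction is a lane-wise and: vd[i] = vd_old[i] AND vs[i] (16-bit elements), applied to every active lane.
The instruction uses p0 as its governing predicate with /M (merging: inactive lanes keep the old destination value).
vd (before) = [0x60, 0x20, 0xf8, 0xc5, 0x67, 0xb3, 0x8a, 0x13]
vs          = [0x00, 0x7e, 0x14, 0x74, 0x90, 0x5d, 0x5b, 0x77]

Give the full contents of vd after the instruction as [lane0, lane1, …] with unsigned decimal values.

register lanes = 128/16 = 8
p0[j] = (4+j < 28); true for j=0..7 → 8 lanes set
vd[0] and(0x60,0x00) -> 0x00
vd[1] and(0x20,0x7e) -> 0x20
vd[2] and(0xf8,0x14) -> 0x10
vd[3] and(0xc5,0x74) -> 0x44
vd[4] and(0x67,0x90) -> 0x00
vd[5] and(0xb3,0x5d) -> 0x11
vd[6] and(0x8a,0x5b) -> 0x0a
vd[7] and(0x13,0x77) -> 0x13

vd = [0, 32, 16, 68, 0, 17, 10, 19]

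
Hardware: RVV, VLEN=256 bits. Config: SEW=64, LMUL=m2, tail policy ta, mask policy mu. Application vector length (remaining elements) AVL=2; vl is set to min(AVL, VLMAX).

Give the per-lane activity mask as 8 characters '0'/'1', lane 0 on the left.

predicate = 11000000

VLMAX = (256 × 2) / 64 = 8 lanes
vl = min(AVL, VLMAX) = min(2, 8) = 2
bits (lane 0 leftmost): 11000000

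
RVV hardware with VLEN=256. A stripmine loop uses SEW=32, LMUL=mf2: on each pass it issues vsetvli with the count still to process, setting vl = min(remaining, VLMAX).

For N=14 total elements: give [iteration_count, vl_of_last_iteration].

[iterations, last_vl] = [4, 2]

VLMAX = VLEN×LMUL/SEW = 256×1/2/32 = 4
14 elements at 4/iter → 4 passes, remainder 2 on the last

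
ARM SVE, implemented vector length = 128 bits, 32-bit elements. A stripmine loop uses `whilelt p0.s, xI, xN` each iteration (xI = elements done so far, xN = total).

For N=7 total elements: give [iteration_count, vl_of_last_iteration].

lane count: 128 div 32 = 4
iterations = ceil(7/4) = 2; final-pass vl = 3

[iterations, last_vl] = [2, 3]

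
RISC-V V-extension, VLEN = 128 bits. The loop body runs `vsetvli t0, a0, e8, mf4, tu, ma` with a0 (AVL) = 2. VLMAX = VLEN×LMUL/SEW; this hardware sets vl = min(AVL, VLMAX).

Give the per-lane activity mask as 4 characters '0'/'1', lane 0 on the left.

VLMAX = VLEN×LMUL/SEW = 128×1/4/8 = 4
AVL=2 ≤ VLMAX=4, so vl = 2
bits (lane 0 leftmost): 1100

predicate = 1100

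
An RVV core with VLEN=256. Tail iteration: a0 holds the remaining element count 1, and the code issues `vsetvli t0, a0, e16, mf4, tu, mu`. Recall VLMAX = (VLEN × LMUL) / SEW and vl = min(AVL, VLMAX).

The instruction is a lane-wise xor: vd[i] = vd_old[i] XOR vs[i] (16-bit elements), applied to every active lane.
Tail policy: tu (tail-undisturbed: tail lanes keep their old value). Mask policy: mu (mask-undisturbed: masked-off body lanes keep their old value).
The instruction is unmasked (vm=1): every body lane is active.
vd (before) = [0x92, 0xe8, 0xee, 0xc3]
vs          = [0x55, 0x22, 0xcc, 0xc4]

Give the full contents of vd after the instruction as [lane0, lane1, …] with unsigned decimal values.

VLMAX = (256 × 1/4) / 16 = 4 lanes
vl = min(AVL, VLMAX) = min(1, 4) = 1
  i=0: xor(0x92,0x55) → 199
  i=1: tail/keep → 232
  i=2: tail/keep → 238
  i=3: tail/keep → 195

vd = [199, 232, 238, 195]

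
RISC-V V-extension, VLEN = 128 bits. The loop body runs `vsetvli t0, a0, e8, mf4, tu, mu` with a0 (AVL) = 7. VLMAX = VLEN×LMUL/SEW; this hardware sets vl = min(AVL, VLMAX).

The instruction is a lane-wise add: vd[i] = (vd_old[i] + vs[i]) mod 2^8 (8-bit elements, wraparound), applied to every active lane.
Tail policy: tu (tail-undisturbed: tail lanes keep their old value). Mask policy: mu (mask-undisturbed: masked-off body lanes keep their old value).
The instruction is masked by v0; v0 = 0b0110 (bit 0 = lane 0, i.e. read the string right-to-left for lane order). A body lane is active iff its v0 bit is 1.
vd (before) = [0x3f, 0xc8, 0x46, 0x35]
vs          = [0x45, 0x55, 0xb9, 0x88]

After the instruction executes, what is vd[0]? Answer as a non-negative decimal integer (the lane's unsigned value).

vd[0] = 63

lanes per group: 128·1/4/8 = 4
vl ← min(7, 4) = 4
vd[0] mask-off/keep -> 0x3f
vd[1] add(0xc8,0x55) -> 0x1d
vd[2] add(0x46,0xb9) -> 0xff
vd[3] mask-off/keep -> 0x35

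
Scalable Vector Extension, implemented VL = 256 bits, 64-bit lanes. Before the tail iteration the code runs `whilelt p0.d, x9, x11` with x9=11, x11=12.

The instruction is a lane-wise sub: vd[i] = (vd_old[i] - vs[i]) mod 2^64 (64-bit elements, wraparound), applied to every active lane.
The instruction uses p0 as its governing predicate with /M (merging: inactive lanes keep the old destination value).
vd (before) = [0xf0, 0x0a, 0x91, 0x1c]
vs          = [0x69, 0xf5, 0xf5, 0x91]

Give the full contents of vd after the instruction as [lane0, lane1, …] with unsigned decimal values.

256-bit reg / 64-bit elem → 4 lanes
active while 11+j < 12, i.e. j ∈ [0,1) capped at 4 ⇒ 1
[0] sub(0xf0,0x69) = 0x87
[1] tail/keep = 0x0a
[2] tail/keep = 0x91
[3] tail/keep = 0x1c

vd = [135, 10, 145, 28]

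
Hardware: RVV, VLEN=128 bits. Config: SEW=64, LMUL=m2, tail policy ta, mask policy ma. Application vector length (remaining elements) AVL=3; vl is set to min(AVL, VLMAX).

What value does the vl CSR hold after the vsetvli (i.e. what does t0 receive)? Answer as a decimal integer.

lanes per group: 128·2/64 = 4
vl ← min(3, 4) = 3

vl = 3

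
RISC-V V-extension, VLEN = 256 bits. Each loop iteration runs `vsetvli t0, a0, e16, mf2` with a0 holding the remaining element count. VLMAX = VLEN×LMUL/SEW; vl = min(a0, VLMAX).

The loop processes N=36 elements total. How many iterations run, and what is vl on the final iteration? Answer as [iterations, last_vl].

[iterations, last_vl] = [5, 4]

lanes per group: 256·1/2/16 = 8
N=36: ⌈36/8⌉ = 5 iters; last vl = 36 − 4×8 = 4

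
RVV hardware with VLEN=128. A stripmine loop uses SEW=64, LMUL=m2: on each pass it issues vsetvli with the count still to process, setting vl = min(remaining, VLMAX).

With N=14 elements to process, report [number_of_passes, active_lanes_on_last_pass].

[iterations, last_vl] = [4, 2]

lanes per group: 128·2/64 = 4
iterations = ceil(14/4) = 4; final-pass vl = 2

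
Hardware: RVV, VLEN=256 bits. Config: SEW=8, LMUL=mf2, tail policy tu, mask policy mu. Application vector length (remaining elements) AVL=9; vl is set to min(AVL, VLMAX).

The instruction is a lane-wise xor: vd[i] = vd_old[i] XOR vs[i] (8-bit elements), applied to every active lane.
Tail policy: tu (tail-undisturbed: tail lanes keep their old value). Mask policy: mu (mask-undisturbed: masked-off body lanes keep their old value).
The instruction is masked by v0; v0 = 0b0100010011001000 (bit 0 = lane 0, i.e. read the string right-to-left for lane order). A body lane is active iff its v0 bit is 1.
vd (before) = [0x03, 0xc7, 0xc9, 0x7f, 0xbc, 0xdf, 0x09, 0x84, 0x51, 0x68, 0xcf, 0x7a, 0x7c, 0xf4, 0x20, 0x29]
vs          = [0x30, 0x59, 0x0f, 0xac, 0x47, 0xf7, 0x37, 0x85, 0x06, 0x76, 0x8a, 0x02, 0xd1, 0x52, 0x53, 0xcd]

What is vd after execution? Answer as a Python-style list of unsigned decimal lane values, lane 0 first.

vd = [3, 199, 201, 211, 188, 223, 62, 1, 81, 104, 207, 122, 124, 244, 32, 41]

VLMAX = VLEN×LMUL/SEW = 256×1/2/8 = 16
vl = min(AVL, VLMAX) = min(9, 16) = 9
vd[0] mask-off/keep -> 0x03
vd[1] mask-off/keep -> 0xc7
vd[2] mask-off/keep -> 0xc9
vd[3] xor(0x7f,0xac) -> 0xd3
vd[4] mask-off/keep -> 0xbc
vd[5] mask-off/keep -> 0xdf
vd[6] xor(0x09,0x37) -> 0x3e
vd[7] xor(0x84,0x85) -> 0x01
vd[8] mask-off/keep -> 0x51
vd[9] tail/keep -> 0x68
vd[10] tail/keep -> 0xcf
vd[11] tail/keep -> 0x7a
vd[12] tail/keep -> 0x7c
vd[13] tail/keep -> 0xf4
vd[14] tail/keep -> 0x20
vd[15] tail/keep -> 0x29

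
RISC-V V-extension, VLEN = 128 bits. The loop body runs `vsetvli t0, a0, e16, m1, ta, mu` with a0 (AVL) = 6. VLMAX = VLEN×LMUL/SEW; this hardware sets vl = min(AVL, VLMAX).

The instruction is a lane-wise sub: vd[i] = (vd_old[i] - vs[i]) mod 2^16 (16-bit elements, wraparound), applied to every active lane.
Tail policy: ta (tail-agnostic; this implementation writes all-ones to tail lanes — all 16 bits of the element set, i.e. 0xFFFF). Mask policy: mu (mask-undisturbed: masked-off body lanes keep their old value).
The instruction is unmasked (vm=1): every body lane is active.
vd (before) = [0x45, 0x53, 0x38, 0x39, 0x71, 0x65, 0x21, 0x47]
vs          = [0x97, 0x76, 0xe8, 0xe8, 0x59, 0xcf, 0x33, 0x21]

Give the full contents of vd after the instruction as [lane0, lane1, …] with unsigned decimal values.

vd = [65454, 65501, 65360, 65361, 24, 65430, 65535, 65535]

VLMAX = VLEN×LMUL/SEW = 128×1/16 = 8
AVL=6 ≤ VLMAX=8, so vl = 6
vd[0] sub(0x45,0x97) -> 0xffae
vd[1] sub(0x53,0x76) -> 0xffdd
vd[2] sub(0x38,0xe8) -> 0xff50
vd[3] sub(0x39,0xe8) -> 0xff51
vd[4] sub(0x71,0x59) -> 0x18
vd[5] sub(0x65,0xcf) -> 0xff96
vd[6] tail/ones -> 0xffff
vd[7] tail/ones -> 0xffff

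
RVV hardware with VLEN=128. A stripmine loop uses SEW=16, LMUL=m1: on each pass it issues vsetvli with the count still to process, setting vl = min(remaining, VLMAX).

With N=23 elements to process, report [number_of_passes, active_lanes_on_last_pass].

VLMAX = VLEN×LMUL/SEW = 128×1/16 = 8
iterations = ceil(23/8) = 3; final-pass vl = 7

[iterations, last_vl] = [3, 7]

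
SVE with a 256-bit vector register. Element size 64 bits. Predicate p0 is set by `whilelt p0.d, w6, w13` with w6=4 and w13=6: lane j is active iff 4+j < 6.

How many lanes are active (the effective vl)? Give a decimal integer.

vl = 2

256-bit reg / 64-bit elem → 4 lanes
whilelt: lane j active iff 4+j < 6 → j < 2 → 2 active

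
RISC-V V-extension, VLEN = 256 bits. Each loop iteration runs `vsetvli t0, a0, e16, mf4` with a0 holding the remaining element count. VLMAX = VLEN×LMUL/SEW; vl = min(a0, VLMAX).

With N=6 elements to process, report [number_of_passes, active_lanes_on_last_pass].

VLMAX = (256 × 1/4) / 16 = 4 lanes
N=6: ⌈6/4⌉ = 2 iters; last vl = 6 − 1×4 = 2

[iterations, last_vl] = [2, 2]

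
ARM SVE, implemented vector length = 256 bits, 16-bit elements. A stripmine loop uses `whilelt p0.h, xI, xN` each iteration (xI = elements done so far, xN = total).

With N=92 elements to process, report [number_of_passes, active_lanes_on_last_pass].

[iterations, last_vl] = [6, 12]

256-bit reg / 16-bit elem → 16 lanes
92 elements at 16/iter → 6 passes, remainder 12 on the last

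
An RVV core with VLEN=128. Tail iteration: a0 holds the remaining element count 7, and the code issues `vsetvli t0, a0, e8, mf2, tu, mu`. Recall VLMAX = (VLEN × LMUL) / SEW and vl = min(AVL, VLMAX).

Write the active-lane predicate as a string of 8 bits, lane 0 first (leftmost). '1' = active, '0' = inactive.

predicate = 11111110

VLMAX = VLEN×LMUL/SEW = 128×1/2/8 = 8
vl ← min(7, 8) = 7
bits (lane 0 leftmost): 11111110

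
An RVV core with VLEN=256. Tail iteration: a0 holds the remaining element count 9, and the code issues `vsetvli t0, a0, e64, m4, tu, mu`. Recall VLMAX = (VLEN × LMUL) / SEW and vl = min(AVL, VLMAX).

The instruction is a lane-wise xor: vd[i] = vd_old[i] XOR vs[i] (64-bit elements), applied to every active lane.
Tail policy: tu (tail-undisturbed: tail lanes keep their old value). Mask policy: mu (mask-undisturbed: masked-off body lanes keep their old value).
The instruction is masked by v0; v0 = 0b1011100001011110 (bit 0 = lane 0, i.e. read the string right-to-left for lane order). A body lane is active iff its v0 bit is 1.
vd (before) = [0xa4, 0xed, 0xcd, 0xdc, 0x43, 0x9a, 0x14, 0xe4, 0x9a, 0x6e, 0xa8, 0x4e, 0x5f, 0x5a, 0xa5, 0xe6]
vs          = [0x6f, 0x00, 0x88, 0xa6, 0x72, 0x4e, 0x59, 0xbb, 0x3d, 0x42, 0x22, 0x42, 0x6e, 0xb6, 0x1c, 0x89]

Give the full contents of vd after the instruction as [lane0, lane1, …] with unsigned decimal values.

vd = [164, 237, 69, 122, 49, 154, 77, 228, 154, 110, 168, 78, 95, 90, 165, 230]

VLMAX = VLEN×LMUL/SEW = 256×4/64 = 16
vl = min(AVL, VLMAX) = min(9, 16) = 9
  i=0: mask-off/keep → 164
  i=1: xor(0xed,0x00) → 237
  i=2: xor(0xcd,0x88) → 69
  i=3: xor(0xdc,0xa6) → 122
  i=4: xor(0x43,0x72) → 49
  i=5: mask-off/keep → 154
  i=6: xor(0x14,0x59) → 77
  i=7: mask-off/keep → 228
  i=8: mask-off/keep → 154
  i=9: tail/keep → 110
  i=10: tail/keep → 168
  i=11: tail/keep → 78
  i=12: tail/keep → 95
  i=13: tail/keep → 90
  i=14: tail/keep → 165
  i=15: tail/keep → 230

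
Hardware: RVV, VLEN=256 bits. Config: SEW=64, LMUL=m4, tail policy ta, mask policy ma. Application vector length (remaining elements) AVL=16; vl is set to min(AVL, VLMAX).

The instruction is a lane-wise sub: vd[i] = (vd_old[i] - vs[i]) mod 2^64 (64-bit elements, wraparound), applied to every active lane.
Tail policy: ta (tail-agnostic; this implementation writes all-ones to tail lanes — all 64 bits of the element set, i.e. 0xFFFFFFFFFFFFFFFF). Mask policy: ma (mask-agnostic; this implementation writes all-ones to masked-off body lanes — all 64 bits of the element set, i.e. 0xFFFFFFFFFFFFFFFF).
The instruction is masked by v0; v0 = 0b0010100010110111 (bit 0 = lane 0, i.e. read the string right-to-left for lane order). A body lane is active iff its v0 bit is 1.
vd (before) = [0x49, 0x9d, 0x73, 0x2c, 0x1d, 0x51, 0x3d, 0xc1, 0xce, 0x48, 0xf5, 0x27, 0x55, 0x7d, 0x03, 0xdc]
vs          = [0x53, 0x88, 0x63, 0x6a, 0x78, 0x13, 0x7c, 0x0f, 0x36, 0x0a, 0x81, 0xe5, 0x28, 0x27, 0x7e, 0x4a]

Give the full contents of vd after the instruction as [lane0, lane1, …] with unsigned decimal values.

vd = [18446744073709551606, 21, 16, 18446744073709551615, 18446744073709551525, 62, 18446744073709551615, 178, 18446744073709551615, 18446744073709551615, 18446744073709551615, 18446744073709551426, 18446744073709551615, 86, 18446744073709551615, 18446744073709551615]

VLMAX = VLEN×LMUL/SEW = 256×4/64 = 16
vl = min(AVL, VLMAX) = min(16, 16) = 16
vd[0] sub(0x49,0x53) -> 0xfffffffffffffff6
vd[1] sub(0x9d,0x88) -> 0x15
vd[2] sub(0x73,0x63) -> 0x10
vd[3] mask-off/ones -> 0xffffffffffffffff
vd[4] sub(0x1d,0x78) -> 0xffffffffffffffa5
vd[5] sub(0x51,0x13) -> 0x3e
vd[6] mask-off/ones -> 0xffffffffffffffff
vd[7] sub(0xc1,0x0f) -> 0xb2
vd[8] mask-off/ones -> 0xffffffffffffffff
vd[9] mask-off/ones -> 0xffffffffffffffff
vd[10] mask-off/ones -> 0xffffffffffffffff
vd[11] sub(0x27,0xe5) -> 0xffffffffffffff42
vd[12] mask-off/ones -> 0xffffffffffffffff
vd[13] sub(0x7d,0x27) -> 0x56
vd[14] mask-off/ones -> 0xffffffffffffffff
vd[15] mask-off/ones -> 0xffffffffffffffff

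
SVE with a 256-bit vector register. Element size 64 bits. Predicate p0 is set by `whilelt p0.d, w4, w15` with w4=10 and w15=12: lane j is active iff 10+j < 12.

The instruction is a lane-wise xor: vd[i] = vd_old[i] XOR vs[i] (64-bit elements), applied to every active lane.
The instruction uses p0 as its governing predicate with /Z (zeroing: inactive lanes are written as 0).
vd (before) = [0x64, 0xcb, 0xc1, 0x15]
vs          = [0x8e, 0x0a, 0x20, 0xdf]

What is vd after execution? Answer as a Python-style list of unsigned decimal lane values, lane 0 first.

vd = [234, 193, 0, 0]

register lanes = 256/64 = 4
p0[j] = (10+j < 12); true for j=0..1 → 2 lanes set
lane  0: xor(0x64,0x8e) ⇒ 0xea
lane  1: xor(0xcb,0x0a) ⇒ 0xc1
lane  2: tail/zero ⇒ 0x00
lane  3: tail/zero ⇒ 0x00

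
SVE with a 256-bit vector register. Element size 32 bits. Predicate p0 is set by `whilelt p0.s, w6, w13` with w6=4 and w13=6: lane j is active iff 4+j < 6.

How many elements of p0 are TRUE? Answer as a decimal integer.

vl = 2

256-bit reg / 32-bit elem → 8 lanes
p0[j] = (4+j < 6); true for j=0..1 → 2 lanes set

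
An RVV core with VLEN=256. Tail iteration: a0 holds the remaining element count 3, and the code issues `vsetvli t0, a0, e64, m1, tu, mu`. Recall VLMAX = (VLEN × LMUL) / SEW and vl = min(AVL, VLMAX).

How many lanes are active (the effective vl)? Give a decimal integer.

VLMAX = (256 × 1) / 64 = 4 lanes
AVL=3 ≤ VLMAX=4, so vl = 3

vl = 3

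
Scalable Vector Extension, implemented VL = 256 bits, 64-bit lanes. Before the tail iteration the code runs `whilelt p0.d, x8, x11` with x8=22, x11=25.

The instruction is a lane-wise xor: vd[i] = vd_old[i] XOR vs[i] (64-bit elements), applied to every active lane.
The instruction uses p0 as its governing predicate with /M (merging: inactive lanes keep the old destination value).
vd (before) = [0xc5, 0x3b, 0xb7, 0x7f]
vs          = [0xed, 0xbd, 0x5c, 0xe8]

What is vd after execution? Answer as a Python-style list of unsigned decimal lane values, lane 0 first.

vd = [40, 134, 235, 127]

256-bit reg / 64-bit elem → 4 lanes
active while 22+j < 25, i.e. j ∈ [0,3) capped at 4 ⇒ 3
[0] xor(0xc5,0xed) = 0x28
[1] xor(0x3b,0xbd) = 0x86
[2] xor(0xb7,0x5c) = 0xeb
[3] tail/keep = 0x7f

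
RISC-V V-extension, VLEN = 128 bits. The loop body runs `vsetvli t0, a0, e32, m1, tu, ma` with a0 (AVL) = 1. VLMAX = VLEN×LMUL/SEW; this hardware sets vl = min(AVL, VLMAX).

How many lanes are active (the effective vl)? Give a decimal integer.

VLMAX = (128 × 1) / 32 = 4 lanes
vl ← min(1, 4) = 1

vl = 1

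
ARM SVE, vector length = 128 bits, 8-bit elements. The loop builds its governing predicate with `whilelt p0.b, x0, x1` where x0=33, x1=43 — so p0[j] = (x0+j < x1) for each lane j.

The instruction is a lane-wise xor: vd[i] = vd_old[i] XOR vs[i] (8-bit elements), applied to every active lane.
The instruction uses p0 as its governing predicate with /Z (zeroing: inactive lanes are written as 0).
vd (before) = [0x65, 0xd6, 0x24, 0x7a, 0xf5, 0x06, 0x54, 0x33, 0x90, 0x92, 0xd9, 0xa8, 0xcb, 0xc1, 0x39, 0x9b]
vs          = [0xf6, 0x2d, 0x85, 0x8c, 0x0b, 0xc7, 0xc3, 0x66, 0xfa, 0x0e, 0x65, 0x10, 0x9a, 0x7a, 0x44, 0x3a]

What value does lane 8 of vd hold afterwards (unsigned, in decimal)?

128-bit reg / 8-bit elem → 16 lanes
whilelt: lane j active iff 33+j < 43 → j < 10 → 10 active
[0] xor(0x65,0xf6) = 0x93
[1] xor(0xd6,0x2d) = 0xfb
[2] xor(0x24,0x85) = 0xa1
[3] xor(0x7a,0x8c) = 0xf6
[4] xor(0xf5,0x0b) = 0xfe
[5] xor(0x06,0xc7) = 0xc1
[6] xor(0x54,0xc3) = 0x97
[7] xor(0x33,0x66) = 0x55
[8] xor(0x90,0xfa) = 0x6a
[9] xor(0x92,0x0e) = 0x9c
[10] tail/zero = 0x00
[11] tail/zero = 0x00
[12] tail/zero = 0x00
[13] tail/zero = 0x00
[14] tail/zero = 0x00
[15] tail/zero = 0x00

vd[8] = 106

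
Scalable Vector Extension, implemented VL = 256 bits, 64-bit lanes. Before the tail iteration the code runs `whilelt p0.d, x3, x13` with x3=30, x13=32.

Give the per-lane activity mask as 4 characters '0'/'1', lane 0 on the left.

256-bit reg / 64-bit elem → 4 lanes
p0[j] = (30+j < 32); true for j=0..1 → 2 lanes set
bits (lane 0 leftmost): 1100

predicate = 1100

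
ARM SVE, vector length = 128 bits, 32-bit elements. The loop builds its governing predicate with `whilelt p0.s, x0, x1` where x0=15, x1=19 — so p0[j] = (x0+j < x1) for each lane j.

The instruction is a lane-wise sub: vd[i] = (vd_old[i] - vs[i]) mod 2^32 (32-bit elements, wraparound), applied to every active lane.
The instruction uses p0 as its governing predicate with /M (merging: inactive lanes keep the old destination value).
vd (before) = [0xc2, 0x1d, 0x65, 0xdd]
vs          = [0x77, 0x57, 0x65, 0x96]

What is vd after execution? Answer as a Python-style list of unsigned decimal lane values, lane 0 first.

lane count: 128 div 32 = 4
p0[j] = (15+j < 19); true for j=0..3 → 4 lanes set
vd[0] sub(0xc2,0x77) -> 0x4b
vd[1] sub(0x1d,0x57) -> 0xffffffc6
vd[2] sub(0x65,0x65) -> 0x00
vd[3] sub(0xdd,0x96) -> 0x47

vd = [75, 4294967238, 0, 71]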